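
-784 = -784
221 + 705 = 926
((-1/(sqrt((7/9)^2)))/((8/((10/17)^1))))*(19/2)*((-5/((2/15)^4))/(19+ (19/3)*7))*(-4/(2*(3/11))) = -25059375/15232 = -1645.18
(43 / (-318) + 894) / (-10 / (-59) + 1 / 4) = 33541382 / 15741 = 2130.83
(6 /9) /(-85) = -2 /255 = -0.01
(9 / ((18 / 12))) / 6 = 1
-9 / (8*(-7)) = 9 / 56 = 0.16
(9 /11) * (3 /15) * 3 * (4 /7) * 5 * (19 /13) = 2052 /1001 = 2.05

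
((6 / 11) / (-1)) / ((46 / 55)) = -15 / 23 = -0.65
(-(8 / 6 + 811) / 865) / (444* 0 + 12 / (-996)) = 202271 / 2595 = 77.95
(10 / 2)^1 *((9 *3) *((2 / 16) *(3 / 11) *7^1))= 2835 / 88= 32.22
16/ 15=1.07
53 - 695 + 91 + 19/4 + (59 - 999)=-5945/4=-1486.25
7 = 7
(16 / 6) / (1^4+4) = 8 / 15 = 0.53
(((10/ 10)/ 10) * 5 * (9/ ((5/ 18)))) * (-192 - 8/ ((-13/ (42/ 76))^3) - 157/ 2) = -660346920801/ 150692230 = -4382.09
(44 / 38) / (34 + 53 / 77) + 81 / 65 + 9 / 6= 18337613 / 6597370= 2.78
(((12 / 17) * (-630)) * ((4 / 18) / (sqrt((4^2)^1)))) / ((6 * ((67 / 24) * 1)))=-1680 / 1139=-1.47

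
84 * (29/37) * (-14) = -34104/37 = -921.73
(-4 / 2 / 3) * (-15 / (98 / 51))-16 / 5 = 491 / 245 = 2.00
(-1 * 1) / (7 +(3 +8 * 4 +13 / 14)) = -14 / 601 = -0.02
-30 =-30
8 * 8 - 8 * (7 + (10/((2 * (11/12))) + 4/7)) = -3096/77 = -40.21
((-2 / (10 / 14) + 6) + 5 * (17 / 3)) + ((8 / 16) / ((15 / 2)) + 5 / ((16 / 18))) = 1489 / 40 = 37.22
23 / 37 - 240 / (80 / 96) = -287.38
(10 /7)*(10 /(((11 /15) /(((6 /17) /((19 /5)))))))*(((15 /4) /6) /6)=9375 /49742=0.19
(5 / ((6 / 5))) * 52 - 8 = 626 / 3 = 208.67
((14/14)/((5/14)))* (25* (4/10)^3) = 112/25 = 4.48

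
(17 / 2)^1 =17 / 2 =8.50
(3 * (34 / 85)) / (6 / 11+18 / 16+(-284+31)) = -528 / 110585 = -0.00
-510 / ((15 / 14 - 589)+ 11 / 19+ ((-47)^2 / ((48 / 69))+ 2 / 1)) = -1085280 / 5511707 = -0.20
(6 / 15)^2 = 0.16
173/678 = 0.26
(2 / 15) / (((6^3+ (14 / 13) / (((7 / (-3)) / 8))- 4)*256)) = 13 / 5199360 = 0.00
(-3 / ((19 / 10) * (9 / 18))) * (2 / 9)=-40 / 57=-0.70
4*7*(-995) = -27860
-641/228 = -2.81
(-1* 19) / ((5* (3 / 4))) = -76 / 15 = -5.07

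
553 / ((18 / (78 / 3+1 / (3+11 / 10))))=297514 / 369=806.27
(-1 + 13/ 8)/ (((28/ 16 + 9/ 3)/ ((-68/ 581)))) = -170/ 11039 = -0.02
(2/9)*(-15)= -10/3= -3.33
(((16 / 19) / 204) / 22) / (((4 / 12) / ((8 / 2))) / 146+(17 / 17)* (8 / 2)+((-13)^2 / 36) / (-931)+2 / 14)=171696 / 3786845557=0.00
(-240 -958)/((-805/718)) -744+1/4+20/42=448849/1380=325.25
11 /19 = 0.58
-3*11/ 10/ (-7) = 33/ 70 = 0.47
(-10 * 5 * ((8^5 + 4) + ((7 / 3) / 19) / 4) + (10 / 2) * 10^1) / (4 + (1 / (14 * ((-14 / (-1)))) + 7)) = -18305897750 / 122949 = -148890.17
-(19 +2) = -21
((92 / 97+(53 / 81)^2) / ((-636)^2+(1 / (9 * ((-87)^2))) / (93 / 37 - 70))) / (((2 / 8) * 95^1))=1471806680036 / 10271269924098102945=0.00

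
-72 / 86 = -36 / 43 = -0.84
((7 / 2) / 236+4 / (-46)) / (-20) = 783 / 217120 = 0.00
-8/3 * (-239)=1912/3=637.33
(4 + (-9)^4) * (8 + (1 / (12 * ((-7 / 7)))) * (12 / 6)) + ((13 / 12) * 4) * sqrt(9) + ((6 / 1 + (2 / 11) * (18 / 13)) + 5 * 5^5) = 57546133 / 858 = 67070.09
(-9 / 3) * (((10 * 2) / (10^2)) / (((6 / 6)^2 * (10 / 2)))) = -3 / 25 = -0.12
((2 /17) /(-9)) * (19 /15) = -0.02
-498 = -498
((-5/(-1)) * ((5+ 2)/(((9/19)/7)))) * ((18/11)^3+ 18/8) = 18261565/5324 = 3430.05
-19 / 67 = -0.28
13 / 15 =0.87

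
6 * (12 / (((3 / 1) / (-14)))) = -336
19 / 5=3.80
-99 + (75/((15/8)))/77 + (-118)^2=1064565/77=13825.52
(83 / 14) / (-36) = -83 / 504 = -0.16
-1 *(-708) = 708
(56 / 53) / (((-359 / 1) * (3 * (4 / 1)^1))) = -14 / 57081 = -0.00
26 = 26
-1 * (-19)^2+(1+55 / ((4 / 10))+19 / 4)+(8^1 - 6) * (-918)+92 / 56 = -57459 / 28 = -2052.11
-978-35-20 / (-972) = -246154 / 243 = -1012.98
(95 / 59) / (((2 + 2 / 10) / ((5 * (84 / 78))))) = 33250 / 8437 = 3.94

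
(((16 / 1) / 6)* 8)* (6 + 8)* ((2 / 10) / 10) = 448 / 75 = 5.97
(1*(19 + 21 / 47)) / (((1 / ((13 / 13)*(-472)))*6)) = -215704 / 141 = -1529.82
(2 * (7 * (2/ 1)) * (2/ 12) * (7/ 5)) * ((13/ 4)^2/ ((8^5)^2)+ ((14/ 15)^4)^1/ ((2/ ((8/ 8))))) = 16169555856252953/ 6522981580800000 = 2.48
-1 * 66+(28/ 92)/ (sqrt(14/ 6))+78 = sqrt(21)/ 23+12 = 12.20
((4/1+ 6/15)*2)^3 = 85184/125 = 681.47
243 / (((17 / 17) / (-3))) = -729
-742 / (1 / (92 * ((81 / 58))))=-2764692 / 29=-95334.21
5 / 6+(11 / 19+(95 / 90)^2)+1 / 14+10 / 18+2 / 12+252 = 11002255 / 43092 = 255.32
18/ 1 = 18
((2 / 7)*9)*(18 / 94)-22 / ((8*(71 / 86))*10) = 74423 / 467180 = 0.16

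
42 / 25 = 1.68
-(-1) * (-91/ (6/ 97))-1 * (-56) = -8491/ 6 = -1415.17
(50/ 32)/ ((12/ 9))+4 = 331/ 64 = 5.17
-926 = -926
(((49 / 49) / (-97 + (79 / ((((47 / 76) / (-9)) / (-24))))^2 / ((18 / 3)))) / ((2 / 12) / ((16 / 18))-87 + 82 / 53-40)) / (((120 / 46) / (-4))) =43084336 / 446637604856102625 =0.00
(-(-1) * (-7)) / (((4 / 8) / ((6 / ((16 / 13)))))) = -273 / 4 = -68.25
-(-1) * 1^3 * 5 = 5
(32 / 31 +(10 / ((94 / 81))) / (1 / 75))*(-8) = -7545032 / 1457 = -5178.47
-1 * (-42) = 42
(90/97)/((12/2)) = 15/97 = 0.15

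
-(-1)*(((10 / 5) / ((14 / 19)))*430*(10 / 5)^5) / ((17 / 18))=4705920 / 119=39545.55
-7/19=-0.37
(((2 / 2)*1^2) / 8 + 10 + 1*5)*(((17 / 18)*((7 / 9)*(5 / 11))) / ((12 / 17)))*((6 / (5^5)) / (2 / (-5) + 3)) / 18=22253 / 75816000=0.00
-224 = -224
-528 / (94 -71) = -528 / 23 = -22.96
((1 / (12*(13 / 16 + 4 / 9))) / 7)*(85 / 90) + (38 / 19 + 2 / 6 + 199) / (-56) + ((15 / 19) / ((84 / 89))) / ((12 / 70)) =249029 / 192584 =1.29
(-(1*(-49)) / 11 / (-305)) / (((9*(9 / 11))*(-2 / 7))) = 343 / 49410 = 0.01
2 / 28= 1 / 14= 0.07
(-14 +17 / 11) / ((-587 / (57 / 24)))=2603 / 51656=0.05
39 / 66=13 / 22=0.59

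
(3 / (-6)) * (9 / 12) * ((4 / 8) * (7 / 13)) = -21 / 208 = -0.10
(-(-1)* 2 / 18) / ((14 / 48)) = 8 / 21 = 0.38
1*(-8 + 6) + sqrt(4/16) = -3/2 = -1.50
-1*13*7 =-91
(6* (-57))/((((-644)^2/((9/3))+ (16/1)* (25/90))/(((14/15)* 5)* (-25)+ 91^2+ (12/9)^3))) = -12568557/622124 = -20.20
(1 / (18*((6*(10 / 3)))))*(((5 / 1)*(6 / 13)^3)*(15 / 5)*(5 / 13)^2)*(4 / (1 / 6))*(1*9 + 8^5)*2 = 353991600 / 371293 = 953.40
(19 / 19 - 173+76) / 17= -96 / 17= -5.65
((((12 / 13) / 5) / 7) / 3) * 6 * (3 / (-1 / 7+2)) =72 / 845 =0.09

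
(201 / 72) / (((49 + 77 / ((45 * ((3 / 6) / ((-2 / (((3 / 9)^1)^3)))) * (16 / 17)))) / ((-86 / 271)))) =14405 / 2395911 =0.01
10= 10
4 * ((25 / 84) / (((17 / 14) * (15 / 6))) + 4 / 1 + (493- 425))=14708 / 51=288.39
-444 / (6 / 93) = -6882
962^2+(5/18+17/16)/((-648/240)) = 1799062171/1944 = 925443.50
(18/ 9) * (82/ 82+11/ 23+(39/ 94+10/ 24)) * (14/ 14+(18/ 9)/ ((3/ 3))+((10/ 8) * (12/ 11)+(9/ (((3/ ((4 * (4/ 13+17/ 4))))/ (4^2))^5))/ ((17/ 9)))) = 191277133903.70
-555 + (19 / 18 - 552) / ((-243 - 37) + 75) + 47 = -1864603 / 3690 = -505.31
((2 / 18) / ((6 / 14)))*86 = 602 / 27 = 22.30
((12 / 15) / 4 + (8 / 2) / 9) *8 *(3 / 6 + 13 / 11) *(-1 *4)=-17168 / 495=-34.68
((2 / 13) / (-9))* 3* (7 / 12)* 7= -49 / 234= -0.21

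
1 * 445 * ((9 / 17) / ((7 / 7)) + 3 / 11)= 66750 / 187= 356.95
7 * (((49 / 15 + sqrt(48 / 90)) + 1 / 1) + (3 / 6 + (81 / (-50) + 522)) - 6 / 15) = 14 * sqrt(30) / 15 + 275492 / 75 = 3678.34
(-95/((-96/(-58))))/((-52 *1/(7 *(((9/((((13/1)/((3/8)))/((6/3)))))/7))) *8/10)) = 0.72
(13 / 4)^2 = 169 / 16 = 10.56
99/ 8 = 12.38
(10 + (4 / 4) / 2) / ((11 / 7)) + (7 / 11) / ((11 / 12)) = 1785 / 242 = 7.38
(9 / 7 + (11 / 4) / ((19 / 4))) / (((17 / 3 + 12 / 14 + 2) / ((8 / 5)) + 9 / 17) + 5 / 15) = 33728 / 111967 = 0.30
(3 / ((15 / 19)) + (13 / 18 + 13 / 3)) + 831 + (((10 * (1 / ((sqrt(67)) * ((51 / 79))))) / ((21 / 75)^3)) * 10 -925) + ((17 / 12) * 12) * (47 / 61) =-395533 / 5490 + 123437500 * sqrt(67) / 1172031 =790.03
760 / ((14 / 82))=31160 / 7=4451.43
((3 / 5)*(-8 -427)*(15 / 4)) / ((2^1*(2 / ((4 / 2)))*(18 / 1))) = -435 / 16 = -27.19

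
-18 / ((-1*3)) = 6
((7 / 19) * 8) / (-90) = -28 / 855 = -0.03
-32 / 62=-16 / 31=-0.52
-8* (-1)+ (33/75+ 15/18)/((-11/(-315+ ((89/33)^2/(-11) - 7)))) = 896368169/19765350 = 45.35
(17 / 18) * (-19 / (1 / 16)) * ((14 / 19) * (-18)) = 3808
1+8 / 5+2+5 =9.60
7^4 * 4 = 9604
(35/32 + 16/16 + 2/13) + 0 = 935/416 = 2.25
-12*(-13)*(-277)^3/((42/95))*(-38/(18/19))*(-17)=-322175405447870/63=-5113895324569.37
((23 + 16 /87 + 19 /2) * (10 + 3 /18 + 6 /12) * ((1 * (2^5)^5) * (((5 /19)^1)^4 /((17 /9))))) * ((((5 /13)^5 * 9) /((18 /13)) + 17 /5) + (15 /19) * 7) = 547062605689126912000 /2050876042631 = 266745817.06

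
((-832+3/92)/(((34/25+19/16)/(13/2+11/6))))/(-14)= 194.39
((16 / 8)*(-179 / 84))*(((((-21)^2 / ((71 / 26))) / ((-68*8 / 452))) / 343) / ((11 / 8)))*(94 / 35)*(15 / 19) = 222456546 / 86526209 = 2.57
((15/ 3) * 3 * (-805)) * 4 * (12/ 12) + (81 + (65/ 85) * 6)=-819645/ 17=-48214.41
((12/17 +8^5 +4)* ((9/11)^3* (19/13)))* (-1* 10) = -77168907360/294151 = -262344.54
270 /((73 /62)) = 16740 /73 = 229.32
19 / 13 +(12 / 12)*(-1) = 6 / 13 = 0.46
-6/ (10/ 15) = -9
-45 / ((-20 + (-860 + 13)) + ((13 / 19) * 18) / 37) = 10545 / 203089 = 0.05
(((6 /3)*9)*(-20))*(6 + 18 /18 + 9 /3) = -3600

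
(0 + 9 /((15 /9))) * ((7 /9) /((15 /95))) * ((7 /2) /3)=31.03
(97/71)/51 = 97/3621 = 0.03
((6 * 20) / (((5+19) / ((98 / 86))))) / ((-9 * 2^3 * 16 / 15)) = -1225 / 16512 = -0.07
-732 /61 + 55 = 43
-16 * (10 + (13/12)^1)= -532/3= -177.33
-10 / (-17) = 10 / 17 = 0.59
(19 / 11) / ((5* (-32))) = -19 / 1760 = -0.01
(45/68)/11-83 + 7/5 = -304959/3740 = -81.54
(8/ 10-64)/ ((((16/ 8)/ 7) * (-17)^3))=0.05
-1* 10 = -10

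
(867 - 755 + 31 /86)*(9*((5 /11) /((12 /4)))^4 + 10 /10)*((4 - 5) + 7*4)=1918984833 /629563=3048.12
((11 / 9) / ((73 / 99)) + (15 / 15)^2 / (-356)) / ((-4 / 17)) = -731051 / 103952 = -7.03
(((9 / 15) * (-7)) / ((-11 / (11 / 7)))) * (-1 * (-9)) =27 / 5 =5.40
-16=-16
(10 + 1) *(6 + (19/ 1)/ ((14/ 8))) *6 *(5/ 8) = 9735/ 14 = 695.36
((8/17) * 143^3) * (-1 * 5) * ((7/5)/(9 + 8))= -163755592/289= -566628.35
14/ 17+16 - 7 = 167/ 17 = 9.82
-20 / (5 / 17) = -68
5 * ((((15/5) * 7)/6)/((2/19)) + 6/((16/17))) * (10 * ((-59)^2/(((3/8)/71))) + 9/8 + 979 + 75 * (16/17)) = 4262749040035/3264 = 1305989289.23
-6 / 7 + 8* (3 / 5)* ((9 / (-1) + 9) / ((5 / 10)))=-6 / 7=-0.86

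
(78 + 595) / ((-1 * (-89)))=7.56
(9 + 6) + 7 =22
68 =68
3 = 3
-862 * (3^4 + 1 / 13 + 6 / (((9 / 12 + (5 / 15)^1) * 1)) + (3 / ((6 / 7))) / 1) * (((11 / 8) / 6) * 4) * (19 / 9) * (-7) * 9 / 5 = 492461893 / 260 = 1894084.20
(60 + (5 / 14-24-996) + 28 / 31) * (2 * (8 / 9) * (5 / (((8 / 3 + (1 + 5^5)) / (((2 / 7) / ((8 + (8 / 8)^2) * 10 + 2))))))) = -180910 / 21386001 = -0.01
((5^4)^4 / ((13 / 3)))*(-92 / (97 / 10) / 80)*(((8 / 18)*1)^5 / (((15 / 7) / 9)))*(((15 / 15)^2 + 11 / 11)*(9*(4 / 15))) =-4025000000000000 / 2757807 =-1459492995.70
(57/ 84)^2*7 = 361/ 112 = 3.22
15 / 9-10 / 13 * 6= -115 / 39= -2.95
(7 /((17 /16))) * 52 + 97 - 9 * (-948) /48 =41979 /68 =617.34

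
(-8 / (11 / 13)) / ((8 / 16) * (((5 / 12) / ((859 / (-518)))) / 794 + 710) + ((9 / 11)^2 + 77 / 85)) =-795865836480 / 30015824441029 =-0.03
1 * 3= 3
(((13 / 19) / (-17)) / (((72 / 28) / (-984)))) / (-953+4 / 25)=-1300 / 80427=-0.02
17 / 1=17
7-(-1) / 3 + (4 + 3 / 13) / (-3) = 77 / 13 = 5.92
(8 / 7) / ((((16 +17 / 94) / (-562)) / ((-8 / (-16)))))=-211312 / 10647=-19.85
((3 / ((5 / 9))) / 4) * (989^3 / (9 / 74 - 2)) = -966394307331 / 1390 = -695247703.12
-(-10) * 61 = 610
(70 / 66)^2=1225 / 1089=1.12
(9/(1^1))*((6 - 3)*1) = 27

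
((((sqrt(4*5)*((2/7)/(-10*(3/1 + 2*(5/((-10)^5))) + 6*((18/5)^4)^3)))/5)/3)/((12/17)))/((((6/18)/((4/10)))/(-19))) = -50468750000*sqrt(5)/1166084802049851033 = -0.00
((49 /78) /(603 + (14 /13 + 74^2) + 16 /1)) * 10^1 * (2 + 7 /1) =0.01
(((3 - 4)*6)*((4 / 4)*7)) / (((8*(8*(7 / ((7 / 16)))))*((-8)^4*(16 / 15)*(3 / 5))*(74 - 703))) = 525 / 21105737728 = 0.00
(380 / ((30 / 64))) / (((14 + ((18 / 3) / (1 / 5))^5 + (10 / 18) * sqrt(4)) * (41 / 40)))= 36480 / 1120838197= 0.00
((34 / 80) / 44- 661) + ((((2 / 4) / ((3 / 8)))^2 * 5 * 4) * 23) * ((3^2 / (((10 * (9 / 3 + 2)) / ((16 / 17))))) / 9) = -645.60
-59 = -59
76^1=76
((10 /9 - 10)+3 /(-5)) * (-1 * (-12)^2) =6832 /5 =1366.40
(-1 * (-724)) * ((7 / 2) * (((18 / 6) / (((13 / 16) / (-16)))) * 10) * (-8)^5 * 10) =6377019801600 / 13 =490539984738.46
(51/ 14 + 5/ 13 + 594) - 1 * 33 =102835/ 182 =565.03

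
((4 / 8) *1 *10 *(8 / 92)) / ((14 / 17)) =85 / 161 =0.53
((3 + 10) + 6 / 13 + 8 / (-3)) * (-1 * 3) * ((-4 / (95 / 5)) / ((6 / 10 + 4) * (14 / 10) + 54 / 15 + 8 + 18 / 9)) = 42100 / 123747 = 0.34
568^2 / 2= 161312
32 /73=0.44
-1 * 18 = -18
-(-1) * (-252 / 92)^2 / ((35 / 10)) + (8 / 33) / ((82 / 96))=579146 / 238579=2.43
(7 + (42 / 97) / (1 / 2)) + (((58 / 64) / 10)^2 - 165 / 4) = -331515223 / 9932800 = -33.38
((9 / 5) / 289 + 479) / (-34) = -346082 / 24565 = -14.09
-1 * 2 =-2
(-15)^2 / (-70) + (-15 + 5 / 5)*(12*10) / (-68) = 5115 / 238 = 21.49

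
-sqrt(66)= -8.12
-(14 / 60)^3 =-343 / 27000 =-0.01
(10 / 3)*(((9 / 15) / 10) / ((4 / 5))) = 1 / 4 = 0.25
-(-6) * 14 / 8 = 10.50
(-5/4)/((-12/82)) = 205/24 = 8.54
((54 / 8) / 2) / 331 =27 / 2648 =0.01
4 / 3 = 1.33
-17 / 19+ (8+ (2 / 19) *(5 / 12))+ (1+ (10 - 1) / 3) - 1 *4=815 / 114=7.15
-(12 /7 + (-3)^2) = -75 /7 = -10.71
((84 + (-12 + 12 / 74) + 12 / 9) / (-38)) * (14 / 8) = -28553 / 8436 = -3.38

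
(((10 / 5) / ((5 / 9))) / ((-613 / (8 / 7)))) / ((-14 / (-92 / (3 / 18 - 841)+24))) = 1251072 / 108240475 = 0.01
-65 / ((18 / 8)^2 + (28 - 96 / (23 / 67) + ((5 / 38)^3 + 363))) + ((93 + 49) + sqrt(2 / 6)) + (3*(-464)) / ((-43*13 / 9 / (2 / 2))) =sqrt(3) / 3 + 26913803068086 / 164255694109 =164.43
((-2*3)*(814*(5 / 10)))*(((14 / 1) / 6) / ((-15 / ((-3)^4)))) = 153846 / 5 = 30769.20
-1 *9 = -9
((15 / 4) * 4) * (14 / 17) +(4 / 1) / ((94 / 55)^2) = 515315 / 37553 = 13.72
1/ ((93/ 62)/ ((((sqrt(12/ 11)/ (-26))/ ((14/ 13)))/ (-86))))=0.00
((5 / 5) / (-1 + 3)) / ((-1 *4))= -1 / 8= -0.12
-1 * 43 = -43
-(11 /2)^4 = -14641 /16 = -915.06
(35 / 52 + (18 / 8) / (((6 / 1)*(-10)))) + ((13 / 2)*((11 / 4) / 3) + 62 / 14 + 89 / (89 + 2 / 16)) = 12.02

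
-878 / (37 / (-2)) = 1756 / 37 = 47.46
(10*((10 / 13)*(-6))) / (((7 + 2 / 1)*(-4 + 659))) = -40 / 5109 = -0.01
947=947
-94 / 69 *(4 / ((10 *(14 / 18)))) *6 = -3384 / 805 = -4.20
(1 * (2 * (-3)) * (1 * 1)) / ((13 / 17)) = -7.85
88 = 88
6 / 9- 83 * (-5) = 1247 / 3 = 415.67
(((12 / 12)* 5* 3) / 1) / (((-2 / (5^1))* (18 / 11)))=-275 / 12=-22.92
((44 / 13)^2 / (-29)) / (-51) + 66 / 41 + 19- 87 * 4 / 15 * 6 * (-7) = 50984652007 / 51239955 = 995.02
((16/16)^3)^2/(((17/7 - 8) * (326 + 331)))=-0.00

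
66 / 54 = 11 / 9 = 1.22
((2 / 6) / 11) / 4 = 1 / 132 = 0.01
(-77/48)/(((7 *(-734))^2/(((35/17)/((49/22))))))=-605/10770809952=-0.00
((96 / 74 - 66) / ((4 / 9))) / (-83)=1.75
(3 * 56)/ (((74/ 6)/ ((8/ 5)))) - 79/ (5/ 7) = -16429/ 185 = -88.81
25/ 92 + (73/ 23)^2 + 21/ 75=562087/ 52900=10.63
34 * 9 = 306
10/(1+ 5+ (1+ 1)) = 5/4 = 1.25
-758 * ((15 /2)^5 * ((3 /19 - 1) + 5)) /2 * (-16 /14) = 42737682.10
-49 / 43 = -1.14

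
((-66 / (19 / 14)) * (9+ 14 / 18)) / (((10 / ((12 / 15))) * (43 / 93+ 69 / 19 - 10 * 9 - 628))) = 52514 / 985525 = 0.05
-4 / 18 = -2 / 9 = -0.22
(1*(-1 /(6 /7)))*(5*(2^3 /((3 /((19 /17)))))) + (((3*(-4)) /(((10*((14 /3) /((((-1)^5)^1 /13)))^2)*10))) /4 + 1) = -16.39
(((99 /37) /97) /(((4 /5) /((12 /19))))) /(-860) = -297 /11728852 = -0.00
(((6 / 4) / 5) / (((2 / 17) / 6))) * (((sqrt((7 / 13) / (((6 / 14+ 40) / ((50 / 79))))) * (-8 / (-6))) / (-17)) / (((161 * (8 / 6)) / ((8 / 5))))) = -36 * sqrt(581282) / 33423715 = -0.00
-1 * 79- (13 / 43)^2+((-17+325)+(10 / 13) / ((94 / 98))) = 259512982 / 1129739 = 229.71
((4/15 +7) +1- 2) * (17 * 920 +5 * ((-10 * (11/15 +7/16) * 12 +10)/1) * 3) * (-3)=-257231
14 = 14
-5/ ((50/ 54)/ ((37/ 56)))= -999/ 280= -3.57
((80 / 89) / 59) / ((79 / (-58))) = -4640 / 414829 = -0.01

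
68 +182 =250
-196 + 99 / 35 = -193.17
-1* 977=-977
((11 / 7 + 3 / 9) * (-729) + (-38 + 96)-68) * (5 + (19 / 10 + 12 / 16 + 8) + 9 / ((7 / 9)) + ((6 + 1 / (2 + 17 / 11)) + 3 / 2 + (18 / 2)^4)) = -35257881241 / 3822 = -9224982.01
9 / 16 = 0.56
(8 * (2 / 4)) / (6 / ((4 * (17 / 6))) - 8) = -68 / 127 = -0.54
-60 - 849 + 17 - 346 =-1238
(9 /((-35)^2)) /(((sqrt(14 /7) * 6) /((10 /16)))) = 3 * sqrt(2) /7840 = 0.00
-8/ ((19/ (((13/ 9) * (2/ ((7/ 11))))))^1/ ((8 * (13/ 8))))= -29744/ 1197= -24.85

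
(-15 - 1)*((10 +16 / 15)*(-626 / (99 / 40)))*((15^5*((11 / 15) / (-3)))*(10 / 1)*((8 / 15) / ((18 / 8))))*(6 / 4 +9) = -1862174720000 / 9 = -206908302222.22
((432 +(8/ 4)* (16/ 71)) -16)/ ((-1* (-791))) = 4224/ 8023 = 0.53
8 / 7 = 1.14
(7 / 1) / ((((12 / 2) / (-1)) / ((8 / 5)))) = -28 / 15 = -1.87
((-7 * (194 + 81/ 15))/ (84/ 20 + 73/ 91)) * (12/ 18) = -635089/ 3414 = -186.02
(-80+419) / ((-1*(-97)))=339 / 97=3.49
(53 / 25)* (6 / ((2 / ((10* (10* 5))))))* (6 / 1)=19080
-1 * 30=-30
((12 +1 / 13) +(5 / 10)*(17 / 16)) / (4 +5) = 5245 / 3744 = 1.40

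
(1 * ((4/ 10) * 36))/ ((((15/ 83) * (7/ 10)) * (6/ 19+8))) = 37848/ 2765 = 13.69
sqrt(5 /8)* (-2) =-sqrt(10) /2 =-1.58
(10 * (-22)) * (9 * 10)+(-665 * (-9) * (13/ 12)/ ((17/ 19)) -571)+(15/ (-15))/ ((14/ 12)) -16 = -6255265/ 476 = -13141.31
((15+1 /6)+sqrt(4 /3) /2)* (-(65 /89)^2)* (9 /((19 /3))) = -3460275 /300998-38025* sqrt(3) /150499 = -11.93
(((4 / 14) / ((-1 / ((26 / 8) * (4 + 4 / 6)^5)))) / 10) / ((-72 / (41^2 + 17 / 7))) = 17514952 / 3645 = 4805.20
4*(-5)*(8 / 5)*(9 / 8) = -36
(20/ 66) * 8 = 80/ 33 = 2.42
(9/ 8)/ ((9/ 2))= 1/ 4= 0.25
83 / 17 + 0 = 83 / 17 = 4.88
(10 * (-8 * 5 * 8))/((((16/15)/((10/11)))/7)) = -210000/11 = -19090.91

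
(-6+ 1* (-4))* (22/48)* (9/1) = -165/4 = -41.25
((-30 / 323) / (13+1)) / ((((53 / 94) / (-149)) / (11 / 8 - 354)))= -42333135 / 68476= -618.22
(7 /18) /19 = 7 /342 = 0.02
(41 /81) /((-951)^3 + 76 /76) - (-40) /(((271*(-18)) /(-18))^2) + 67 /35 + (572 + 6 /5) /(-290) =-64105699656231547 /1038630780017482050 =-0.06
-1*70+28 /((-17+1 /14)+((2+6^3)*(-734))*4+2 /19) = -11918014458 /170257243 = -70.00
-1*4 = -4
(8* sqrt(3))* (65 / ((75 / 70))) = 840.62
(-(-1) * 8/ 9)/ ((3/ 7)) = 2.07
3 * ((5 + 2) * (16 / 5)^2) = 5376 / 25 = 215.04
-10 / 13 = -0.77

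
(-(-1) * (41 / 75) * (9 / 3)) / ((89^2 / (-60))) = -492 / 39605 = -0.01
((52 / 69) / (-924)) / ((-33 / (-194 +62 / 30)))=-37427 / 7889805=-0.00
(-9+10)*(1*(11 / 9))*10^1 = 110 / 9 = 12.22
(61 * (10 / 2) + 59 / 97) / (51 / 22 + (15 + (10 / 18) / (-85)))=17.65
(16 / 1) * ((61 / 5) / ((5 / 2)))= 1952 / 25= 78.08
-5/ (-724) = 5/ 724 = 0.01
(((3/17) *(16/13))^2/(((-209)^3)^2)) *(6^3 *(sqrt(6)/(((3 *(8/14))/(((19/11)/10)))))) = 145152 *sqrt(6)/11783419862474991445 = 0.00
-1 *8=-8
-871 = -871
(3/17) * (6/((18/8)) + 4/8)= 19/34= 0.56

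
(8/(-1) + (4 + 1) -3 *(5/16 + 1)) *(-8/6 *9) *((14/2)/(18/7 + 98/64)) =130536/919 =142.04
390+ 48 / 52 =5082 / 13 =390.92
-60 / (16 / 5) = -75 / 4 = -18.75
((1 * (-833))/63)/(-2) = 119/18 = 6.61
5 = 5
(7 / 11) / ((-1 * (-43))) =7 / 473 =0.01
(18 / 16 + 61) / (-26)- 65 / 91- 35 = -55479 / 1456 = -38.10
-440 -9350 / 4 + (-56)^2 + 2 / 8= 1435 / 4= 358.75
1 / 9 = 0.11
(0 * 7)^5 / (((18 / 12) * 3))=0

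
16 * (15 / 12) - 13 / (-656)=13133 / 656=20.02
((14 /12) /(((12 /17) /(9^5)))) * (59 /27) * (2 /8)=1706103 /32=53315.72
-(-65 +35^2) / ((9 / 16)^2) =-296960 / 81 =-3666.17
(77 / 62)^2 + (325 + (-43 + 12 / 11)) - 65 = 9286975 / 42284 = 219.63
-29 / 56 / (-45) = 29 / 2520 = 0.01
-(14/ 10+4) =-27/ 5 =-5.40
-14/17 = -0.82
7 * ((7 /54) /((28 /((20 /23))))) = 35 /1242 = 0.03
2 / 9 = 0.22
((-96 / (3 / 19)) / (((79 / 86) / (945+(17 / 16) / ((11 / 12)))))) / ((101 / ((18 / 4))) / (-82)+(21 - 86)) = 100404979704 / 10465367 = 9594.02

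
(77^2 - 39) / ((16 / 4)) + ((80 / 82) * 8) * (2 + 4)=124585 / 82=1519.33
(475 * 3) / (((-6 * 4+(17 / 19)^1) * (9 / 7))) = -47.97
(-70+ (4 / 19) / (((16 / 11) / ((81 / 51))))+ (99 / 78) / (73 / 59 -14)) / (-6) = 294555863 / 25294776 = 11.64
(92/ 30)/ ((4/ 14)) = 161/ 15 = 10.73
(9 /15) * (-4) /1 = -12 /5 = -2.40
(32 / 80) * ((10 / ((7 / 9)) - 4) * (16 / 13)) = 1984 / 455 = 4.36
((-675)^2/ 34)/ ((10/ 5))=455625/ 68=6700.37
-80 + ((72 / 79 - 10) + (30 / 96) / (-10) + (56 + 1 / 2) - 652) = -1730719 / 2528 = -684.62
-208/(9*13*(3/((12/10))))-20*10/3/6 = -532/45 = -11.82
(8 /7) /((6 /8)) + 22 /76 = 1447 /798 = 1.81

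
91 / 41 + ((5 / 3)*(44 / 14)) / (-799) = 1522379 / 687939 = 2.21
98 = 98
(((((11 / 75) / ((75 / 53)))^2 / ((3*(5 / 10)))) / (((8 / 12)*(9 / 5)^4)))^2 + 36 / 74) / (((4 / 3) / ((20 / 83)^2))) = 7943347811158908508 / 374944332511726734375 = 0.02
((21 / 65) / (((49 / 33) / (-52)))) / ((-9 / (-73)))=-3212 / 35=-91.77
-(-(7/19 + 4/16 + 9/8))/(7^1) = 265/1064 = 0.25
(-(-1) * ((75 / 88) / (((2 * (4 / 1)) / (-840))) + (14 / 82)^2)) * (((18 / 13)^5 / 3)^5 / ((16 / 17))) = -174229662336364445095626705509548032 / 130480077584902306971574407663263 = -1335.30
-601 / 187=-3.21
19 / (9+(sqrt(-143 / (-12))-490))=-8436 / 213553-38 * sqrt(429) / 2776189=-0.04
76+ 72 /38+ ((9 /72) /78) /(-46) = 42481901 /545376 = 77.89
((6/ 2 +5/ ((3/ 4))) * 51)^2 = 243049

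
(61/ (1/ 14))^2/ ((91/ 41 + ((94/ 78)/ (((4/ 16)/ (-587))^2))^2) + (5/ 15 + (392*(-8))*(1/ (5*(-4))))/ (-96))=1039562858880/ 62920749256576151821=0.00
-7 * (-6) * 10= 420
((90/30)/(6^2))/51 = 1/612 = 0.00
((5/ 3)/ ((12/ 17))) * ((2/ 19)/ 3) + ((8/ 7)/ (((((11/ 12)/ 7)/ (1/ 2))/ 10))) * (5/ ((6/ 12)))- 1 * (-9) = 5027309/ 11286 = 445.45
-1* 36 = -36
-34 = -34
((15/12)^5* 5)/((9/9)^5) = 15625/1024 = 15.26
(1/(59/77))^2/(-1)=-5929/3481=-1.70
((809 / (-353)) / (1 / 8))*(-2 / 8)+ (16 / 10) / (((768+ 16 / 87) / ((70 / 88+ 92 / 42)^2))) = 19311750758317 / 4196254967520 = 4.60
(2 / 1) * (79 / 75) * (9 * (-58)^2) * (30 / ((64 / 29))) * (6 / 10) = 52021737 / 100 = 520217.37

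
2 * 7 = 14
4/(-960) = -1/240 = -0.00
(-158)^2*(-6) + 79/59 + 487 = -8808444/59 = -149295.66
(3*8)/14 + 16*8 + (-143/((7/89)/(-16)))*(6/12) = 102724/7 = 14674.86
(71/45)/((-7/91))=-923/45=-20.51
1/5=0.20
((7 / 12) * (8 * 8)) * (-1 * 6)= -224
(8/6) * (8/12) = 8/9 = 0.89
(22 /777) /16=11 /6216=0.00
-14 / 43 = -0.33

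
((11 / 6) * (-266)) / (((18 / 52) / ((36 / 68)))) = -38038 / 51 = -745.84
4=4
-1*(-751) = 751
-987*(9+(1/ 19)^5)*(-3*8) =213192.01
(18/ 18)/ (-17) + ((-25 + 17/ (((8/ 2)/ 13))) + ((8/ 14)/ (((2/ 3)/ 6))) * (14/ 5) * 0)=2053/ 68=30.19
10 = 10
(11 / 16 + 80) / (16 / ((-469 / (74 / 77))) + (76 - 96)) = -46621883 / 11575104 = -4.03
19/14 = 1.36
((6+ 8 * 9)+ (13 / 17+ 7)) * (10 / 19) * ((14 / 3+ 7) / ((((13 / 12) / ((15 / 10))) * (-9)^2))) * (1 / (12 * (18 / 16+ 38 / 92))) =579600 / 1188317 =0.49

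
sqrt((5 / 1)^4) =25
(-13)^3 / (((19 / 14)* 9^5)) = -30758 / 1121931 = -0.03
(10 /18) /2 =5 /18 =0.28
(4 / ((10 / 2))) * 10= 8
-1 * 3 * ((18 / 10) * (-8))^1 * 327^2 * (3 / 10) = 34644996 / 25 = 1385799.84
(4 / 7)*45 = 180 / 7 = 25.71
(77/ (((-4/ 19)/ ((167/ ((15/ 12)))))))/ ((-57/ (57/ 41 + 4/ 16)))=3459071/ 2460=1406.13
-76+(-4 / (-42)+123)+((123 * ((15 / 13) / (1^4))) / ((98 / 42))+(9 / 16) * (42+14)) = 76123 / 546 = 139.42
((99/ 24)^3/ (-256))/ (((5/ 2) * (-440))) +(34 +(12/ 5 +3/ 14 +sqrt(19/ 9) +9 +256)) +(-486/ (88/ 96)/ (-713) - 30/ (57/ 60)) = sqrt(19)/ 3 +3702192971446093/ 13672369356800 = 272.23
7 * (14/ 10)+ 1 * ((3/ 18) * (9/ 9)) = 299/ 30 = 9.97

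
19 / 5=3.80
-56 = -56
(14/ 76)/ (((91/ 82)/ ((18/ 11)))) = 738/ 2717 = 0.27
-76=-76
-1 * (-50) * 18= 900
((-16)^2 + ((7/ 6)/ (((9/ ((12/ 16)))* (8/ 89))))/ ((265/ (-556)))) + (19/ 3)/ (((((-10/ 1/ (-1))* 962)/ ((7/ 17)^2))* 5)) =6729678583451/ 26522917200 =253.73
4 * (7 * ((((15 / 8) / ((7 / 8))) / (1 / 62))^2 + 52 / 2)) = 3464696 / 7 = 494956.57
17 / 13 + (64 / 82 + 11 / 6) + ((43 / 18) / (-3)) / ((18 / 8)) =924145 / 259038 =3.57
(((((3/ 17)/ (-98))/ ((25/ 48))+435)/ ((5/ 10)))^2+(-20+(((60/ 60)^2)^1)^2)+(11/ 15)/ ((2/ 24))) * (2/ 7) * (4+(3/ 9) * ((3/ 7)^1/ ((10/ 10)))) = 19038106970473938/ 21250350625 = 895896.13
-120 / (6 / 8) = -160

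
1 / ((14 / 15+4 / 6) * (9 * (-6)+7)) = -5 / 376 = -0.01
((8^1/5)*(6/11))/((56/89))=534/385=1.39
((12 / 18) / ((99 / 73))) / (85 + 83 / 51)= 1241 / 218691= 0.01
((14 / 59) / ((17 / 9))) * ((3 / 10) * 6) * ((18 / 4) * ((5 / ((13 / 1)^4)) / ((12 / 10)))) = 0.00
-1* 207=-207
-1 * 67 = -67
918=918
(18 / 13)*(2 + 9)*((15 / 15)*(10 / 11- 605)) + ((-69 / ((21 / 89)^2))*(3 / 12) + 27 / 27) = -72691415 / 7644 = -9509.60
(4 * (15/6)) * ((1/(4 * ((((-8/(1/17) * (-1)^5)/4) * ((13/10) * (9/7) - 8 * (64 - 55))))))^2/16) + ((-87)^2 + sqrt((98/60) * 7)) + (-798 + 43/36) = 7 * sqrt(210)/30 + 6071512634617037/896535485568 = 6775.58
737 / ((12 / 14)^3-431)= -252791 / 147617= -1.71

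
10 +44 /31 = 354 /31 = 11.42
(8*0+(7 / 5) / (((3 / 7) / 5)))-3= 40 / 3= 13.33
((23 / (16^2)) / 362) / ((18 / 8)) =23 / 208512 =0.00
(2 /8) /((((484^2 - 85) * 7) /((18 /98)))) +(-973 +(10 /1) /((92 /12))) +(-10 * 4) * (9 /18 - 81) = 2248.30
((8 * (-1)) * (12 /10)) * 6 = -288 /5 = -57.60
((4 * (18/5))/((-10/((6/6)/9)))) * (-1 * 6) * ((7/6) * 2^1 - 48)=-1096/25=-43.84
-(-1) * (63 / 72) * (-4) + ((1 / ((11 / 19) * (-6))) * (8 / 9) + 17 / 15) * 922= 2392337 / 2970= 805.50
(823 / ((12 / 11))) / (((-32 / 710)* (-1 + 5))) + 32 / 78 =-41775499 / 9984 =-4184.24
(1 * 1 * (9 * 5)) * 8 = 360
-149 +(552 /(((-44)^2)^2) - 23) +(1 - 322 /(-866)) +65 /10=-33295946683 /202865696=-164.13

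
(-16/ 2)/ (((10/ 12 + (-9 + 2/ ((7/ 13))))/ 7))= 12.58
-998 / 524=-499 / 262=-1.90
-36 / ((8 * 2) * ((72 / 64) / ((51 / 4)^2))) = -2601 / 8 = -325.12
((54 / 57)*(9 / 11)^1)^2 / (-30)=-4374 / 218405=-0.02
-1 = -1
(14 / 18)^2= 49 / 81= 0.60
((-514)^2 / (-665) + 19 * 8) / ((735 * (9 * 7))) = -18124 / 3421425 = -0.01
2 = 2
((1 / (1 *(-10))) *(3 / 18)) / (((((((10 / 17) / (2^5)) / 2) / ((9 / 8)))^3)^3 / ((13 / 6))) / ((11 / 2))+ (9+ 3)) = -11960142240112324381753344 / 8611302412880873554872173305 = -0.00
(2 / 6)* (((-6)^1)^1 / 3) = -0.67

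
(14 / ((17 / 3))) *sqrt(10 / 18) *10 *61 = 8540 *sqrt(5) / 17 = 1123.30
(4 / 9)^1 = 4 / 9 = 0.44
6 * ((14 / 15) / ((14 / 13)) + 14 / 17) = 862 / 85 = 10.14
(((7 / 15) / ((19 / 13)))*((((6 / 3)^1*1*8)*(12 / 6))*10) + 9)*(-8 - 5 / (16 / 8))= -44359 / 38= -1167.34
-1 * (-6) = 6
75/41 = 1.83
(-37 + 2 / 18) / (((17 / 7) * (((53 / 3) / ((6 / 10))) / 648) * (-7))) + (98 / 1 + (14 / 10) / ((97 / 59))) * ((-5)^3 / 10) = -1038179691 / 873970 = -1187.89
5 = 5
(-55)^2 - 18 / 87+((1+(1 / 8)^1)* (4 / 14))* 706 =1320199 / 406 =3251.72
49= 49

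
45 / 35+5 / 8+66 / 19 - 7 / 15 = 78487 / 15960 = 4.92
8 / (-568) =-0.01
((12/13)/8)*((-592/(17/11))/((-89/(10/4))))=1.24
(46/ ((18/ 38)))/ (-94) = -1.03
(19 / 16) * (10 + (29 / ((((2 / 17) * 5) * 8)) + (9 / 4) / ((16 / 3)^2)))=1579983 / 81920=19.29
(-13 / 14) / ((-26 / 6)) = 0.21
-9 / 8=-1.12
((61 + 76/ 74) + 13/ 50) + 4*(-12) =26431/ 1850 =14.29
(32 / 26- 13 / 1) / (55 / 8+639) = -1224 / 67171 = -0.02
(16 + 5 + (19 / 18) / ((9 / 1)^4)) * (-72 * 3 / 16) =-2480077 / 8748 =-283.50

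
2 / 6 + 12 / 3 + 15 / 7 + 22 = 598 / 21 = 28.48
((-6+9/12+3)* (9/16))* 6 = -243/32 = -7.59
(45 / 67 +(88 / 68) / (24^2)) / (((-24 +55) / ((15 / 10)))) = 221057 / 6779328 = 0.03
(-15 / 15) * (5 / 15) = -1 / 3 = -0.33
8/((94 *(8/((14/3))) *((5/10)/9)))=42/47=0.89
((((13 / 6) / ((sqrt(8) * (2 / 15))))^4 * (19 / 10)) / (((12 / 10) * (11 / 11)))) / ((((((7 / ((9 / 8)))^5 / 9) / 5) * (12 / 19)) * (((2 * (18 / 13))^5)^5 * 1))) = 227360198884045704494562275781906415625 / 1976196059428514877995549809051025695328547373056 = 0.00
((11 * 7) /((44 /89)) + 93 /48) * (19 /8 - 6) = -571.62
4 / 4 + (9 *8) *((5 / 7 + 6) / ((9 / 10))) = 3767 / 7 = 538.14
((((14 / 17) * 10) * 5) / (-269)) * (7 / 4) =-1225 / 4573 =-0.27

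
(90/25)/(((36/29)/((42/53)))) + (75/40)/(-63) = 100987/44520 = 2.27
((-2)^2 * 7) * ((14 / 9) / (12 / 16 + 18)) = 1568 / 675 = 2.32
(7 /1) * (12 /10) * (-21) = -176.40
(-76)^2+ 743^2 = 557825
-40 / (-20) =2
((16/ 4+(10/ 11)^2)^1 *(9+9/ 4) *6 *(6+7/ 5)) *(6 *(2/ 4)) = 875124/ 121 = 7232.43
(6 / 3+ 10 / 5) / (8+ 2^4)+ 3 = 19 / 6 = 3.17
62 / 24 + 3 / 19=625 / 228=2.74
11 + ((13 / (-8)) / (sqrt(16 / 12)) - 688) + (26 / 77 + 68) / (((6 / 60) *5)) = -41605 / 77 - 13 *sqrt(3) / 16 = -541.73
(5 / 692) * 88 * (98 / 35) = 308 / 173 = 1.78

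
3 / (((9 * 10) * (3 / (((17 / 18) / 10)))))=17 / 16200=0.00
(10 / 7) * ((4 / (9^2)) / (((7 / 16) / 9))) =640 / 441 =1.45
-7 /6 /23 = -7 /138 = -0.05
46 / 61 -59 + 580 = 31827 / 61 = 521.75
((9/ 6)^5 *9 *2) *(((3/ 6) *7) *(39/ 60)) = 199017/ 640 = 310.96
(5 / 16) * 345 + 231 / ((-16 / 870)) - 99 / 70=-6974367 / 560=-12454.23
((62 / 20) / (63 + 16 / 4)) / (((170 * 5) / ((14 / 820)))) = 217 / 233495000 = 0.00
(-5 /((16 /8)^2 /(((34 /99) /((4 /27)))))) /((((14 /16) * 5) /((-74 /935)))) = 0.05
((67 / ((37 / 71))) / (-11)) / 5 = -4757 / 2035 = -2.34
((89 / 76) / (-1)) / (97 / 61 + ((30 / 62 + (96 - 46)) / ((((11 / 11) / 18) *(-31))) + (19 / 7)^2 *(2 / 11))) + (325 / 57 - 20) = -14.25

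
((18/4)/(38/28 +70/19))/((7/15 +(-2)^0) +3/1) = 1995/9983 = 0.20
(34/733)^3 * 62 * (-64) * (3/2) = -233937408/393832837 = -0.59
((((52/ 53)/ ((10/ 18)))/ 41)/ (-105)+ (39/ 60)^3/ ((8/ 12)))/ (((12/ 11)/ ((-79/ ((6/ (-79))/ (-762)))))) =-291075533905299/ 973504000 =-298997.78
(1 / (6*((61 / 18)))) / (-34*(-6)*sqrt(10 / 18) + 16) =-3 / 87169 + 51*sqrt(5) / 348676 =0.00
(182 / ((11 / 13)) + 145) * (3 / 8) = 11883 / 88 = 135.03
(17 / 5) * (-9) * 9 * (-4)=5508 / 5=1101.60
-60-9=-69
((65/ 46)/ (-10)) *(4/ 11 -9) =1235/ 1012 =1.22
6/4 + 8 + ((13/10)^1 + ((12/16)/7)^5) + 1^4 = 1015412927/86051840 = 11.80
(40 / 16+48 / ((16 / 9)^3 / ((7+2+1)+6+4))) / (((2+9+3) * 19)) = 0.65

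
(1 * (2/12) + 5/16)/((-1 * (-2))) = 23/96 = 0.24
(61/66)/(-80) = -61/5280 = -0.01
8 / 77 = 0.10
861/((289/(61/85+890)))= 65187171/24565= 2653.66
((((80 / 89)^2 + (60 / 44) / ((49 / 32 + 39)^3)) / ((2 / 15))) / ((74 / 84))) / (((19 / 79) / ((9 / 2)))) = 17201002311918230400 / 133643534106200789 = 128.71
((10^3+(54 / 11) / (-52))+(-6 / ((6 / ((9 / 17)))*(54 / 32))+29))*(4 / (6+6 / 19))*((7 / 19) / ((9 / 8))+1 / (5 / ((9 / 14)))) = 81901600819 / 275675400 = 297.09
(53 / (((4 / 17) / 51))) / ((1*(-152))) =-45951 / 608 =-75.58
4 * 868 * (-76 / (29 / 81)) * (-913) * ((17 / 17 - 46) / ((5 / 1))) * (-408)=71655870730752 / 29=2470892094163.86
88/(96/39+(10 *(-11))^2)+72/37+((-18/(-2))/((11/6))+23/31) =3773715845/496264461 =7.60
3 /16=0.19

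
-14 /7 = -2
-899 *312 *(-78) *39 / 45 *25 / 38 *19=237012360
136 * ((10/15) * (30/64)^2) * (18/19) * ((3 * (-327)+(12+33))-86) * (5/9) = -3257625/304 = -10715.87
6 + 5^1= 11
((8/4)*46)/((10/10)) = 92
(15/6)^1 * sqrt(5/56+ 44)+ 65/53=17.83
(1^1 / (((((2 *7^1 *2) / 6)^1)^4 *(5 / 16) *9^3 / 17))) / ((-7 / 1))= -17 / 756315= -0.00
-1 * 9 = -9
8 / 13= 0.62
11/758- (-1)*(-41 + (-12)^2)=78085/758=103.01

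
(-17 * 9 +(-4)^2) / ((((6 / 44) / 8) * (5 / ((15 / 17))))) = -24112 / 17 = -1418.35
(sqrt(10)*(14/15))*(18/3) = 28*sqrt(10)/5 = 17.71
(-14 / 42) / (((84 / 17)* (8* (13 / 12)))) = -17 / 2184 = -0.01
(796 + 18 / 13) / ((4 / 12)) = 31098 / 13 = 2392.15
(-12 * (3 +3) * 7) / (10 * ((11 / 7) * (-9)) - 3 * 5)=1176 / 365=3.22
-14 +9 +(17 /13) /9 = -568 /117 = -4.85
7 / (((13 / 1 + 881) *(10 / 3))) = 7 / 2980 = 0.00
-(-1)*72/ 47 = 72/ 47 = 1.53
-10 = -10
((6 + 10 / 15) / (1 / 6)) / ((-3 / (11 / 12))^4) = 73205 / 209952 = 0.35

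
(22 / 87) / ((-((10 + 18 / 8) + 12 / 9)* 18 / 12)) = -176 / 14181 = -0.01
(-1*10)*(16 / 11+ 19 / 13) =-4170 / 143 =-29.16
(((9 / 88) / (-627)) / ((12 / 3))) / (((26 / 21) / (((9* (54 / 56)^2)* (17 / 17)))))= -59049 / 214230016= -0.00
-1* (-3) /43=3 /43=0.07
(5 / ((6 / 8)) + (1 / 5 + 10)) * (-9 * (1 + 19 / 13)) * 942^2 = -21552296832 / 65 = -331573797.42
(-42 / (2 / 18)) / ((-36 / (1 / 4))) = 21 / 8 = 2.62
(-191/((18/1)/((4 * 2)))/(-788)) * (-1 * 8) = -0.86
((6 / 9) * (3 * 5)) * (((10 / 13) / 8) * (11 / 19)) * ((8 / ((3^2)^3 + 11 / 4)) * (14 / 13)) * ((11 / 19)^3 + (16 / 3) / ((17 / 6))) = 14914284000 / 1095904605991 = 0.01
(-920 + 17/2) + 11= -1801/2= -900.50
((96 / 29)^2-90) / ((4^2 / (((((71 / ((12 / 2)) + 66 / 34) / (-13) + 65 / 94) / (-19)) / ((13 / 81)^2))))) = -416873244465 / 112198338148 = -3.72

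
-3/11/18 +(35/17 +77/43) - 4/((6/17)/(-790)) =144049171/16082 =8957.17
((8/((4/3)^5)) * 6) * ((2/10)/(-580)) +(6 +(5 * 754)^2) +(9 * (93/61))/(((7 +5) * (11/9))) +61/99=15930372555199169/1120838400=14212907.55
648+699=1347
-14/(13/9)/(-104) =63/676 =0.09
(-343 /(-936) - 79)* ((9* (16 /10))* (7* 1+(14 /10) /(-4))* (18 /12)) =-29366799 /2600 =-11294.92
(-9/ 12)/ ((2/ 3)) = -9/ 8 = -1.12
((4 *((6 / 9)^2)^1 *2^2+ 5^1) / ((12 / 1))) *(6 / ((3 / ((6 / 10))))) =109 / 90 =1.21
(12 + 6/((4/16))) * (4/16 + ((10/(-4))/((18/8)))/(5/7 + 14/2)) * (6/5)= 206/45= 4.58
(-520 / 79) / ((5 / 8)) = -832 / 79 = -10.53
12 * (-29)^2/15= 3364/5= 672.80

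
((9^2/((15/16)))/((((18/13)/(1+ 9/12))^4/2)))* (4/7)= 9796423/38880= 251.97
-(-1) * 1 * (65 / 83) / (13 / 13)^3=65 / 83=0.78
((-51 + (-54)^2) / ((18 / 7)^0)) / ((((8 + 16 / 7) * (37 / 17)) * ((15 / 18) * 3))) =22729 / 444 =51.19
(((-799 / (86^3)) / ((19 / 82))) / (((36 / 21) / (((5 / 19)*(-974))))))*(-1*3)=-558377155 / 229616216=-2.43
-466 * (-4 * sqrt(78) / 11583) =1864 * sqrt(78) / 11583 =1.42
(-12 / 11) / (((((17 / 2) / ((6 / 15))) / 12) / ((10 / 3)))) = -2.05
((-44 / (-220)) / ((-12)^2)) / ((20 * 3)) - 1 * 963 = -41601599 / 43200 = -963.00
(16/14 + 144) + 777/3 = 2829/7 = 404.14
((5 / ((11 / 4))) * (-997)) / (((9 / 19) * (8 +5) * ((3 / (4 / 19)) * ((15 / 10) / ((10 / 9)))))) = -1595200 / 104247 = -15.30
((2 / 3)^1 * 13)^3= 17576 / 27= 650.96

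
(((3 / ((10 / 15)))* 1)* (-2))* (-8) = 72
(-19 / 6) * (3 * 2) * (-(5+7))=228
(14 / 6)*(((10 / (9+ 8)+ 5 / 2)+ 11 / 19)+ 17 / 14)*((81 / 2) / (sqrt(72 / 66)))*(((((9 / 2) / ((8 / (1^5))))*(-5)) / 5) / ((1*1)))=-893997*sqrt(33) / 20672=-248.43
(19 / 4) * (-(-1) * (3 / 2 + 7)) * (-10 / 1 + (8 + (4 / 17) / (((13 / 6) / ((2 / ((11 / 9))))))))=-42085 / 572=-73.58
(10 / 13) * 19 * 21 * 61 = 243390 / 13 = 18722.31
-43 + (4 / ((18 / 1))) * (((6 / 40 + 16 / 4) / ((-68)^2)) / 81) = -1449485197 / 33708960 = -43.00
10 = 10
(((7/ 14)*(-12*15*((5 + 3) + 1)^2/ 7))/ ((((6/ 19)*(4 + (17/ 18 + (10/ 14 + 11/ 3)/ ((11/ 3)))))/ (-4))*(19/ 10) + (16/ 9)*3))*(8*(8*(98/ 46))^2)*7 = -82805964595200/ 21567859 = -3839322.42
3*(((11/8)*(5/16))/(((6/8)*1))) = 1.72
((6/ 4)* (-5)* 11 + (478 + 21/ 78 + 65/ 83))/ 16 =53485/ 2158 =24.78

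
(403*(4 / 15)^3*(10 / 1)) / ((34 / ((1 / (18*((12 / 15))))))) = 3224 / 20655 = 0.16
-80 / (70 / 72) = -576 / 7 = -82.29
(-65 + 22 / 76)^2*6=25124.71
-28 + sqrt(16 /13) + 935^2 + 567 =4* sqrt(13) /13 + 874764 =874765.11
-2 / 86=-1 / 43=-0.02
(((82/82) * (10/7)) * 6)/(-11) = -60/77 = -0.78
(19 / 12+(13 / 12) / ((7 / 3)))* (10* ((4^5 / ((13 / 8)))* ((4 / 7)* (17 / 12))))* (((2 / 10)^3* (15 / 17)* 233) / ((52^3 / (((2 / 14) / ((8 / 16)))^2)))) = 10259456 / 1028624415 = 0.01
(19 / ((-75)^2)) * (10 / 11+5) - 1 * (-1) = 12622 / 12375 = 1.02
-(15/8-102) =801/8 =100.12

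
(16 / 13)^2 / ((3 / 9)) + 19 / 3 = 5515 / 507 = 10.88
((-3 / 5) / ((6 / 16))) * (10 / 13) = -16 / 13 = -1.23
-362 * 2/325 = -724/325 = -2.23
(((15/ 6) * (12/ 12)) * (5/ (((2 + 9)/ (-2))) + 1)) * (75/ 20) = 75/ 88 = 0.85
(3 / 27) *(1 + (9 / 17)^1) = 0.17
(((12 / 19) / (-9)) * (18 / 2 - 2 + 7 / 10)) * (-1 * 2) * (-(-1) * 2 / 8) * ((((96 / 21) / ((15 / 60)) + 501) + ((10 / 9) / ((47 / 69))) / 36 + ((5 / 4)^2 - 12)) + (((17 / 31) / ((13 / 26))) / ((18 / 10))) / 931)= 3280296864427 / 23858316720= 137.49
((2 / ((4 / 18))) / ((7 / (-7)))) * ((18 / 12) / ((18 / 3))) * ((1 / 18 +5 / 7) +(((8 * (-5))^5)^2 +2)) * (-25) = 33030144000000008725 / 56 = 589824000000000155.80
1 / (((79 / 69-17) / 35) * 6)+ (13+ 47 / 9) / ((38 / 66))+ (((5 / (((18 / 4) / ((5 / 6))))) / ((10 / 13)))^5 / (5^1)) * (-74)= -14597306958733 / 2386051047216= -6.12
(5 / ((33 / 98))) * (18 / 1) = 2940 / 11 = 267.27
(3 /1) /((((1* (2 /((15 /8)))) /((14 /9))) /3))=105 /8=13.12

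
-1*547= -547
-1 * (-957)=957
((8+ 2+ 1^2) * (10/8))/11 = 1.25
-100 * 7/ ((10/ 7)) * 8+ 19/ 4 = -15661/ 4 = -3915.25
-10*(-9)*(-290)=-26100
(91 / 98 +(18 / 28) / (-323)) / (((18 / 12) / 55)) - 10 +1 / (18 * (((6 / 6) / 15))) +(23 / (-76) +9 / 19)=677731 / 27132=24.98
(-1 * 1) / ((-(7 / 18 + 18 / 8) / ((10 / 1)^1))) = 72 / 19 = 3.79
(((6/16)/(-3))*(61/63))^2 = 3721/254016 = 0.01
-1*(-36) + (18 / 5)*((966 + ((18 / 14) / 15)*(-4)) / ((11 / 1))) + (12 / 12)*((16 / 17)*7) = 11735888 / 32725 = 358.62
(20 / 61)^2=400 / 3721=0.11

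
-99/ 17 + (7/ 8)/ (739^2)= -432527713/ 74272456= -5.82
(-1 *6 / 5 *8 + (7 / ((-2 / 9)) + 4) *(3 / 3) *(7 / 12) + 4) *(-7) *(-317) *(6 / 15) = -5762743 / 300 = -19209.14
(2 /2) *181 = 181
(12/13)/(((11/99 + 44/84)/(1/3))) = 63/130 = 0.48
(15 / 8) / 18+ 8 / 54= 109 / 432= 0.25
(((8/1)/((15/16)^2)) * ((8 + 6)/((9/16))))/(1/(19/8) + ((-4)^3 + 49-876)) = -0.25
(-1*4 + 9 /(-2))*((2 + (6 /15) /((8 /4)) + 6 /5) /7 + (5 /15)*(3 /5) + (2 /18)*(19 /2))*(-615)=764609 /84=9102.49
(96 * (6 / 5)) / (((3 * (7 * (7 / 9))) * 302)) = 864 / 36995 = 0.02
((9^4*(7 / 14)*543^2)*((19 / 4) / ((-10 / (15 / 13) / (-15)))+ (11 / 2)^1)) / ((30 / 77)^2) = 1818580839041043 / 20800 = 87431771107.74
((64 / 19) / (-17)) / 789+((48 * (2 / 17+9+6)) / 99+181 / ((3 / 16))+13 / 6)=5465512315 / 5606634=974.83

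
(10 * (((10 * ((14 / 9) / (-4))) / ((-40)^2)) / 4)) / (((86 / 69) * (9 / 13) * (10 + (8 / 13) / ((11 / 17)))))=-299299 / 465440256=-0.00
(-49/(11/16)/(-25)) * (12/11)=9408/3025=3.11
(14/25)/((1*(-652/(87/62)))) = -609/505300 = -0.00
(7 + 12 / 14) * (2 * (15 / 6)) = 275 / 7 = 39.29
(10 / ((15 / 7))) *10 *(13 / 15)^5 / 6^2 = 0.63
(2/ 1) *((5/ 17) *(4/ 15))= 8/ 51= 0.16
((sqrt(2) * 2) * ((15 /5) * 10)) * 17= 1020 * sqrt(2)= 1442.50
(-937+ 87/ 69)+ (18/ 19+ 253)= -297943/ 437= -681.79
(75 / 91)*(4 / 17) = 300 / 1547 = 0.19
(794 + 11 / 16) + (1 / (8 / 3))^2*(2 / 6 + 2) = 50881 / 64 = 795.02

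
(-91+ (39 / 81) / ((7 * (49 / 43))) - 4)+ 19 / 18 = -93.88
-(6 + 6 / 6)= -7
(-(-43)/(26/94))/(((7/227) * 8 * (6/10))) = 2293835/2184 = 1050.29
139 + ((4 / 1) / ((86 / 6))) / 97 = 579781 / 4171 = 139.00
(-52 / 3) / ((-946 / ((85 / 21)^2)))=187850 / 625779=0.30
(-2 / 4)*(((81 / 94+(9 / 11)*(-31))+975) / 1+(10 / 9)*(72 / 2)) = -1024175 / 2068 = -495.25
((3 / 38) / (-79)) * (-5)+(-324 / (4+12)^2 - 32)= -3195149 / 96064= -33.26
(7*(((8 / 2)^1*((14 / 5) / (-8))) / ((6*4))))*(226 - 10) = -441 / 5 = -88.20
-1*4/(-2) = 2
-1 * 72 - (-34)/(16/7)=-57.12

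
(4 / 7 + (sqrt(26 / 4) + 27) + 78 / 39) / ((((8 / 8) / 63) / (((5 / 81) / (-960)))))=-23 / 192-7 * sqrt(26) / 3456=-0.13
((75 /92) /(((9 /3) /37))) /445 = 185 /8188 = 0.02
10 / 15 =0.67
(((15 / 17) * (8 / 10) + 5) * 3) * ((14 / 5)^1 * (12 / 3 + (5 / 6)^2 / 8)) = 799183 / 4080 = 195.88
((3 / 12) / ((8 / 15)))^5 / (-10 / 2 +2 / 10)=-1265625 / 268435456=-0.00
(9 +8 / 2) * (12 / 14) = 78 / 7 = 11.14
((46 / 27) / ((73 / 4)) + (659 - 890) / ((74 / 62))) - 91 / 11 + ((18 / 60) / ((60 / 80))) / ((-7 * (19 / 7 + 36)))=-219266498444 / 1086976935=-201.72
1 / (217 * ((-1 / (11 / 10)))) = -0.01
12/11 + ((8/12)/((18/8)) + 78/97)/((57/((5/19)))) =34195034/31200147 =1.10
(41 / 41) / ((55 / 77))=7 / 5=1.40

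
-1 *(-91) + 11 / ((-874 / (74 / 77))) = 278332 / 3059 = 90.99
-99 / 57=-33 / 19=-1.74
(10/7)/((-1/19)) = -190/7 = -27.14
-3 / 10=-0.30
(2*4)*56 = 448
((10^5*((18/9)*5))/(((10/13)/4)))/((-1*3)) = -5200000/3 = -1733333.33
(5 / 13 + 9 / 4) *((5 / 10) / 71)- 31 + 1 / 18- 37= -4514083 / 66456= -67.93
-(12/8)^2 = -2.25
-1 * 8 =-8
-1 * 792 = -792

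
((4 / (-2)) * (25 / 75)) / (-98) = 1 / 147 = 0.01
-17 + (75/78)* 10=-96/13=-7.38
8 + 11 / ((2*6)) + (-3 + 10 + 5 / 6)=67 / 4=16.75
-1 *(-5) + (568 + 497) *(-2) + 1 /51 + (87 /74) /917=-2124.98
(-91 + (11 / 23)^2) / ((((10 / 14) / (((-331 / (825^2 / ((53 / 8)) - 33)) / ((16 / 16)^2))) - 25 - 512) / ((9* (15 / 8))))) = 132674814405 / 65709129824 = 2.02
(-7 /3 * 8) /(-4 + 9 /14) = 784 /141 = 5.56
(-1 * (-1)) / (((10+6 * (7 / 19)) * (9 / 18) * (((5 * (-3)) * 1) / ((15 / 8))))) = -19 / 928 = -0.02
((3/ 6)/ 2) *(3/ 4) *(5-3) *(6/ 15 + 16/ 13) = 159/ 260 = 0.61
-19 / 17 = -1.12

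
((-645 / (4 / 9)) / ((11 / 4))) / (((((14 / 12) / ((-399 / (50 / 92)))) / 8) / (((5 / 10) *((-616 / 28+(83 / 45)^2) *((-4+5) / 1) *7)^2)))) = 22513508429.04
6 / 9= 2 / 3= 0.67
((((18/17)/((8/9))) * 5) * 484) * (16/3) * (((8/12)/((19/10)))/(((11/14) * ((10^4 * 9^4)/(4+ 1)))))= 0.00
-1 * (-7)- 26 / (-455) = 247 / 35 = 7.06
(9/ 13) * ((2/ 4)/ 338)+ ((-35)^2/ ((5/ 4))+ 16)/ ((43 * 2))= 4376811/ 377884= 11.58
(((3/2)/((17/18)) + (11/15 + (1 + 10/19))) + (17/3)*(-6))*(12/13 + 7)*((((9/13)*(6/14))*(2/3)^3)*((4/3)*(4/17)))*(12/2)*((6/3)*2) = -15408088064/97437795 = -158.13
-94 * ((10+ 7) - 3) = -1316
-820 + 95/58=-47465/58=-818.36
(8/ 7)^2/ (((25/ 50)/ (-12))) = -1536/ 49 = -31.35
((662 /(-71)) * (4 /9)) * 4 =-16.58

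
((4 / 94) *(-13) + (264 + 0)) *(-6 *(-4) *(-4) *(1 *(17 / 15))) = -6735808 / 235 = -28663.01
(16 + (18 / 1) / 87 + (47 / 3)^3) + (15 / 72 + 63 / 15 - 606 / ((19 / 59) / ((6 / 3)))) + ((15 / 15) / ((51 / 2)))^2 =17599228999 / 171978120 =102.33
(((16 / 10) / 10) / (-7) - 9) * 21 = -4737 / 25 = -189.48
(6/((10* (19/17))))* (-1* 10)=-102/19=-5.37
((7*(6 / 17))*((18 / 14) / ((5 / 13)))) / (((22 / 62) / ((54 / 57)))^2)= 218577528 / 3712885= 58.87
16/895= 0.02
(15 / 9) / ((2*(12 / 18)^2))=15 / 8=1.88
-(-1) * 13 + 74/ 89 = 1231/ 89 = 13.83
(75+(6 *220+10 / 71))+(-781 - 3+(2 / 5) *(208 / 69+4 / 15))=75010219 / 122475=612.45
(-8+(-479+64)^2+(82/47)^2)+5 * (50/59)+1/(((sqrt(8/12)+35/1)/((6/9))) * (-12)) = sqrt(6)/66114+494668531070549/2872234578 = 172224.28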